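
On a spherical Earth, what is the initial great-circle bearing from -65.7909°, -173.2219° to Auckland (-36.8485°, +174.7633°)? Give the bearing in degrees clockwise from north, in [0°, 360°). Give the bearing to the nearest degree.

340°

Δλ = 174.7633 − -173.2219 = 347.9852°; wrapped into (−180°, 180°]: -12.0148°.
θ = atan2( sin Δλ · cos φ₂ , cos φ₁ · sin φ₂ − sin φ₁ · cos φ₂ · cos Δλ )
  = atan2(-0.16658, 0.46794) = -19.595° → normalised to [0°, 360°): 340.405°.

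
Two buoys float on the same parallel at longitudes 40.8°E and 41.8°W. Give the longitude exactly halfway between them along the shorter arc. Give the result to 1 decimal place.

Signed shortest Δλ from +40.8° to -41.8° is -82.6°.
Midpoint longitude = +40.8° + (-82.6°)/2 = +40.8° − 41.3° = -0.5°.

0.5°W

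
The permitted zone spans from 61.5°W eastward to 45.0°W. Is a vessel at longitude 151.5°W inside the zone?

No

Band width going east from -61.5° to -45.0°: ((-45.0 − -61.5) mod 360) = 16.5°.
Offset of -151.5° east of the west edge: ((-151.5 − -61.5) mod 360) = 270.0°.
270.0° > 16.5° ⇒ outside.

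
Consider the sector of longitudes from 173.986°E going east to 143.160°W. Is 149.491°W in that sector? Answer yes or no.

Yes

Band width going east from +173.986° to -143.160°: ((-143.160 − 173.986) mod 360) = 42.854°.
Offset of -149.491° east of the west edge: ((-149.491 − 173.986) mod 360) = 36.523°.
36.523° ≤ 42.854° ⇒ inside.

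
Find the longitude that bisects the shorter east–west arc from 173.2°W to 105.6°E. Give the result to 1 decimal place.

146.2°E

Signed shortest Δλ from -173.2° to +105.6° is -81.2°.
Midpoint longitude = -173.2° + (-81.2°)/2 = -173.2° − 40.6° = -213.8°.
Normalise into (−180°, 180°]: +146.2°.
(The naïve average (-173.2 + +105.6)/2 = -33.8° is on the wrong side of the globe.)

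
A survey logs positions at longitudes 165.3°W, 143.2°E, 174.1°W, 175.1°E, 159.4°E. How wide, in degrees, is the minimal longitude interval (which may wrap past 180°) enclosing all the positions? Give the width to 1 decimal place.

Sort the longitudes: -174.1°, -165.3°, +143.2°, +159.4°, +175.1°.
Eastward gaps between consecutive values (wrapping around): 8.8°, 308.5°, 16.2°, 15.7°, 10.8°.
Largest gap = 308.5° ⇒ minimal covering band is its complement: 360° − 308.5° = 51.5°.
Band runs from +143.2° eastward to -165.3°, crossing the antimeridian.

51.5°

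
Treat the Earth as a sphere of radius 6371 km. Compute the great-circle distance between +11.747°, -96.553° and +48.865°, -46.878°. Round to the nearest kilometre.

6143 km

Δλ = -46.878 − -96.553 = 49.675°.
Δφ = 48.865 − 11.747 = 37.118°.
a = sin²(Δφ/2) + cos φ₁ · cos φ₂ · sin²(Δλ/2) = 0.214940.
c = 2·atan2(√a, √(1−a)) = 0.96414 rad → d = 6371·c ≈ 6142.56 km.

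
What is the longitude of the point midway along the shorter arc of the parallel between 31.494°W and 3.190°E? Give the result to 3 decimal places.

14.152°W

Signed shortest Δλ from -31.494° to +3.190° is +34.684°.
Midpoint longitude = -31.494° + (+34.684°)/2 = -31.494° + 17.342° = -14.152°.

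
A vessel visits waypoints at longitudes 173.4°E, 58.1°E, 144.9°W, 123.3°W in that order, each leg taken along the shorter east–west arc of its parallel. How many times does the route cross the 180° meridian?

Leg 1: +173.4° → +58.1°, shortest Δλ = -115.3° (west) — does not cross 180°.
Leg 2: +58.1° → -144.9°, shortest Δλ = 157.0° (east) — crosses 180°.
Leg 3: -144.9° → -123.3°, shortest Δλ = 21.6° (east) — does not cross 180°.
Total crossings: 1.

1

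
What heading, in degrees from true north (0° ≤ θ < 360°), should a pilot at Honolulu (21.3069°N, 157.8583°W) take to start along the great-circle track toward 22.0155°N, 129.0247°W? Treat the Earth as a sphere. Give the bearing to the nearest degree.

Δλ = -129.0247 − -157.8583 = 28.8336°.
θ = atan2( sin Δλ · cos φ₂ , cos φ₁ · sin φ₂ − sin φ₁ · cos φ₂ · cos Δλ )
  = atan2(0.44710, 0.05413) = 83.097° → normalised to [0°, 360°): 83.097°.

83°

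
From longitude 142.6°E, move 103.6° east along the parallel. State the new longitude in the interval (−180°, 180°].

Start at +142.6°; shift +103.6° → +246.2°.
+246.2° lies outside (−180°, 180°]; subtract 360° → -113.8°.

113.8°W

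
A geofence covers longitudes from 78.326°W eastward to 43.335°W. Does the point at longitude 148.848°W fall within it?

Band width going east from -78.326° to -43.335°: ((-43.335 − -78.326) mod 360) = 34.991°.
Offset of -148.848° east of the west edge: ((-148.848 − -78.326) mod 360) = 289.478°.
289.478° > 34.991° ⇒ outside.

No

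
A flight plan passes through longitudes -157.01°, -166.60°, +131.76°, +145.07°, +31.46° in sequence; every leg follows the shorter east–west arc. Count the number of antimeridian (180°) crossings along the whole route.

1

Leg 1: -157.01° → -166.60°, shortest Δλ = -9.59° (west) — does not cross 180°.
Leg 2: -166.60° → +131.76°, shortest Δλ = -61.64° (west) — crosses 180°.
Leg 3: +131.76° → +145.07°, shortest Δλ = 13.31° (east) — does not cross 180°.
Leg 4: +145.07° → +31.46°, shortest Δλ = -113.61° (west) — does not cross 180°.
Total crossings: 1.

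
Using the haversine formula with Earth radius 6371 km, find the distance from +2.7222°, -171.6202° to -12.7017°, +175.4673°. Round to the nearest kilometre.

2230 km

Δλ = 175.4673 − -171.6202 = 347.0875°; wrapped into (−180°, 180°]: -12.9125°.
Δφ = -12.7017 − 2.7222 = -15.4239°.
a = sin²(Δφ/2) + cos φ₁ · cos φ₂ · sin²(Δλ/2) = 0.030328.
c = 2·atan2(√a, √(1−a)) = 0.35008 rad → d = 6371·c ≈ 2230.39 km.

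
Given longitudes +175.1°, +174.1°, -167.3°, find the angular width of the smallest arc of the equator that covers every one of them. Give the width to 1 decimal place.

18.6°

Sort the longitudes: -167.3°, +174.1°, +175.1°.
Eastward gaps between consecutive values (wrapping around): 341.4°, 1.0°, 17.6°.
Largest gap = 341.4° ⇒ minimal covering band is its complement: 360° − 341.4° = 18.6°.
Band runs from +174.1° eastward to -167.3°, crossing the antimeridian.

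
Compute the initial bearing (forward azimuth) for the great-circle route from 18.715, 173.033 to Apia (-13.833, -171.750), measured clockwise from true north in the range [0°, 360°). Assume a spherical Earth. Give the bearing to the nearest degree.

Δλ = -171.750 − 173.033 = -344.783°; wrapped into (−180°, 180°]: 15.217°.
θ = atan2( sin Δλ · cos φ₂ , cos φ₁ · sin φ₂ − sin φ₁ · cos φ₂ · cos Δλ )
  = atan2(0.25486, -0.52708) = 154.195° → normalised to [0°, 360°): 154.195°.

154°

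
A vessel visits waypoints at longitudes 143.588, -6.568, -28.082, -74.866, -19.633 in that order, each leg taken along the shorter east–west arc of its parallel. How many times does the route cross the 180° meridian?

0

Leg 1: +143.588° → -6.568°, shortest Δλ = -150.156° (west) — does not cross 180°.
Leg 2: -6.568° → -28.082°, shortest Δλ = -21.514° (west) — does not cross 180°.
Leg 3: -28.082° → -74.866°, shortest Δλ = -46.784° (west) — does not cross 180°.
Leg 4: -74.866° → -19.633°, shortest Δλ = 55.233° (east) — does not cross 180°.
Total crossings: 0.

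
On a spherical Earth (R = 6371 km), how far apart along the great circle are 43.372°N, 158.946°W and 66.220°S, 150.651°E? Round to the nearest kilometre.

Δλ = 150.651 − -158.946 = 309.597°; wrapped into (−180°, 180°]: -50.403°.
Δφ = -66.220 − 43.372 = -109.592°.
a = sin²(Δφ/2) + cos φ₁ · cos φ₂ · sin²(Δλ/2) = 0.720803.
c = 2·atan2(√a, √(1−a)) = 2.02818 rad → d = 6371·c ≈ 12921.56 km.

12922 km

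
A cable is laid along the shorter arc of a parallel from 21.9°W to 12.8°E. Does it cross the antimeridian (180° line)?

Signed shortest Δλ = ((12.8 − -21.9 + 180) mod 360) − 180 = 34.7°.
Going east by 34.7° from -21.9° reaches +12.8° without touching 180°.

No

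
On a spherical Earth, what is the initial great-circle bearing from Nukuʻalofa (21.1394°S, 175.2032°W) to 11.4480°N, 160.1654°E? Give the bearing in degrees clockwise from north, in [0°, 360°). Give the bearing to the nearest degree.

Δλ = 160.1654 − -175.2032 = 335.3686°; wrapped into (−180°, 180°]: -24.6314°.
θ = atan2( sin Δλ · cos φ₂ , cos φ₁ · sin φ₂ − sin φ₁ · cos φ₂ · cos Δλ )
  = atan2(-0.40849, 0.50642) = -38.890° → normalised to [0°, 360°): 321.110°.

321°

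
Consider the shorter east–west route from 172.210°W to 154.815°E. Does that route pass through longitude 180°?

Yes

Naïve |154.815 − -172.210| = 327.025° > 180°, so the shorter arc goes the other way round — across 180°.
Signed shortest Δλ = ((154.815 − -172.210 + 180) mod 360) − 180 = -32.975°.
Going west by 32.975° from -172.210° passes through 180° before reaching +154.815°.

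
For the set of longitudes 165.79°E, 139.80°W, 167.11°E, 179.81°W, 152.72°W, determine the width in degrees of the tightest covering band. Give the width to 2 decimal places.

54.41°

Sort the longitudes: -179.81°, -152.72°, -139.80°, +165.79°, +167.11°.
Eastward gaps between consecutive values (wrapping around): 27.09°, 12.92°, 305.59°, 1.32°, 13.08°.
Largest gap = 305.59° ⇒ minimal covering band is its complement: 360° − 305.59° = 54.41°.
Band runs from +165.79° eastward to -139.80°, crossing the antimeridian.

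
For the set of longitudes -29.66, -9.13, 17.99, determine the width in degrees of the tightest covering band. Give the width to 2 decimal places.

47.65°

Sort the longitudes: -29.66°, -9.13°, +17.99°.
Eastward gaps between consecutive values (wrapping around): 20.53°, 27.12°, 312.35°.
Largest gap = 312.35° ⇒ minimal covering band is its complement: 360° − 312.35° = 47.65°.
Band runs from -29.66° eastward to +17.99°.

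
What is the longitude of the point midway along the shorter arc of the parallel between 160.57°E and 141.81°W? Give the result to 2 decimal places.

170.62°W

Signed shortest Δλ from +160.57° to -141.81° is +57.62°.
Midpoint longitude = +160.57° + (+57.62°)/2 = +160.57° + 28.81° = +189.38°.
Normalise into (−180°, 180°]: -170.62°.
(The naïve average (+160.57 + -141.81)/2 = 9.38° is on the wrong side of the globe.)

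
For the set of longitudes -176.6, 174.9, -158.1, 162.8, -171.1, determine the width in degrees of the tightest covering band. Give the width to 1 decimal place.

Sort the longitudes: -176.6°, -171.1°, -158.1°, +162.8°, +174.9°.
Eastward gaps between consecutive values (wrapping around): 5.5°, 13.0°, 320.9°, 12.1°, 8.5°.
Largest gap = 320.9° ⇒ minimal covering band is its complement: 360° − 320.9° = 39.1°.
Band runs from +162.8° eastward to -158.1°, crossing the antimeridian.

39.1°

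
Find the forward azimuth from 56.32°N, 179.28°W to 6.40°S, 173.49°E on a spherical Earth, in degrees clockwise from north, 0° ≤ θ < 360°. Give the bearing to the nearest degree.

188°

Δλ = 173.49 − -179.28 = 352.77°; wrapped into (−180°, 180°]: -7.23°.
θ = atan2( sin Δλ · cos φ₂ , cos φ₁ · sin φ₂ − sin φ₁ · cos φ₂ · cos Δλ )
  = atan2(-0.12507, -0.88220) = -171.931° → normalised to [0°, 360°): 188.069°.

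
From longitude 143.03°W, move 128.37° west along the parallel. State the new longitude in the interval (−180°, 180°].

Start at -143.03°; shift −128.37° → -271.40°.
-271.40° lies outside (−180°, 180°]; add 360° → +88.60°.

88.60°E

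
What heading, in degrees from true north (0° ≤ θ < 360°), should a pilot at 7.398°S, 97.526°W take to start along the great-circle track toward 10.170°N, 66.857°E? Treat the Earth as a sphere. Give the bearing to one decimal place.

78.7°

Δλ = 66.857 − -97.526 = 164.383°.
θ = atan2( sin Δλ · cos φ₂ , cos φ₁ · sin φ₂ − sin φ₁ · cos φ₂ · cos Δλ )
  = atan2(0.26498, 0.05304) = 78.681° → normalised to [0°, 360°): 78.681°.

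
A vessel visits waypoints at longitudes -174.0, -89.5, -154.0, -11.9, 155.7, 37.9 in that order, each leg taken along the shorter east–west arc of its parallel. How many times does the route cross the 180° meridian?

0

Leg 1: -174.0° → -89.5°, shortest Δλ = 84.5° (east) — does not cross 180°.
Leg 2: -89.5° → -154.0°, shortest Δλ = -64.5° (west) — does not cross 180°.
Leg 3: -154.0° → -11.9°, shortest Δλ = 142.1° (east) — does not cross 180°.
Leg 4: -11.9° → +155.7°, shortest Δλ = 167.6° (east) — does not cross 180°.
Leg 5: +155.7° → +37.9°, shortest Δλ = -117.8° (west) — does not cross 180°.
Total crossings: 0.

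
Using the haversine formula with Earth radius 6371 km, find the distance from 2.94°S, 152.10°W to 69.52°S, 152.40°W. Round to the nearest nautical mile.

Δλ = -152.40 − -152.10 = -0.30°.
Δφ = -69.52 − -2.94 = -66.58°.
a = sin²(Δφ/2) + cos φ₁ · cos φ₂ · sin²(Δλ/2) = 0.301268.
c = 2·atan2(√a, √(1−a)) = 1.16205 rad → d = 6371·c ≈ 7403.39 km ≈ 3997.51 nmi.

3998 nmi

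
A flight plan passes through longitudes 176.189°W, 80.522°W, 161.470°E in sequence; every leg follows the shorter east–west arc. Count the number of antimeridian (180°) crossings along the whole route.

Leg 1: -176.189° → -80.522°, shortest Δλ = 95.667° (east) — does not cross 180°.
Leg 2: -80.522° → +161.470°, shortest Δλ = -118.008° (west) — crosses 180°.
Total crossings: 1.

1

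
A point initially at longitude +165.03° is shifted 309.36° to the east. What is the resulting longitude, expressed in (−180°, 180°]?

Start at +165.03°; shift +309.36° → +474.39°.
+474.39° lies outside (−180°, 180°]; subtract 360° → +114.39°.

+114.39°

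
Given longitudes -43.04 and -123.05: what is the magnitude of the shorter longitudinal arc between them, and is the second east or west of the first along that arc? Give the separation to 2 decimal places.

80.01° west

Raw difference: -123.05 − -43.04 = -80.01°.
Normalise into (−180°, 180°]: -80.01° stays -80.01°.
Negative ⇒ the second point lies to the west; separation 80.01°.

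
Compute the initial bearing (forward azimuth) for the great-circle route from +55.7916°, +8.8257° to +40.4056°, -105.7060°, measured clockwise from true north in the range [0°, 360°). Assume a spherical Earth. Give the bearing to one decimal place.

Δλ = -105.7060 − 8.8257 = -114.5317°.
θ = atan2( sin Δλ · cos φ₂ , cos φ₁ · sin φ₂ − sin φ₁ · cos φ₂ · cos Δλ )
  = atan2(-0.69274, 0.62588) = -47.902° → normalised to [0°, 360°): 312.098°.

312.1°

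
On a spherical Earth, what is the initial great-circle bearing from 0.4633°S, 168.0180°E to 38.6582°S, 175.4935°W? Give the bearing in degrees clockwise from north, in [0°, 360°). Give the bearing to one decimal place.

Δλ = -175.4935 − 168.0180 = -343.5115°; wrapped into (−180°, 180°]: 16.4885°.
θ = atan2( sin Δλ · cos φ₂ , cos φ₁ · sin φ₂ − sin φ₁ · cos φ₂ · cos Δλ )
  = atan2(0.22163, -0.61860) = 160.288° → normalised to [0°, 360°): 160.288°.

160.3°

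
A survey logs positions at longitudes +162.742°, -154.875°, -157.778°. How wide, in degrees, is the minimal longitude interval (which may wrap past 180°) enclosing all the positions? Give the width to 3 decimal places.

42.383°

Sort the longitudes: -157.778°, -154.875°, +162.742°.
Eastward gaps between consecutive values (wrapping around): 2.903°, 317.617°, 39.480°.
Largest gap = 317.617° ⇒ minimal covering band is its complement: 360° − 317.617° = 42.383°.
Band runs from +162.742° eastward to -154.875°, crossing the antimeridian.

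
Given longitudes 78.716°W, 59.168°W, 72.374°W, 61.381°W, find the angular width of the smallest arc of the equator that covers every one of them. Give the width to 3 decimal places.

Sort the longitudes: -78.716°, -72.374°, -61.381°, -59.168°.
Eastward gaps between consecutive values (wrapping around): 6.342°, 10.993°, 2.213°, 340.452°.
Largest gap = 340.452° ⇒ minimal covering band is its complement: 360° − 340.452° = 19.548°.
Band runs from -78.716° eastward to -59.168°.

19.548°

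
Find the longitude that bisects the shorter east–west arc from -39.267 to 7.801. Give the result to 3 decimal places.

Signed shortest Δλ from -39.267° to +7.801° is +47.068°.
Midpoint longitude = -39.267° + (+47.068°)/2 = -39.267° + 23.534° = -15.733°.

-15.733°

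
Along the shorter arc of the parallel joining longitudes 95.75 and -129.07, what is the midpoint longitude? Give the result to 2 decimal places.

Signed shortest Δλ from +95.75° to -129.07° is +135.18°.
Midpoint longitude = +95.75° + (+135.18°)/2 = +95.75° + 67.59° = +163.34°.
(The naïve average (+95.75 + -129.07)/2 = -16.66° is on the wrong side of the globe.)

+163.34°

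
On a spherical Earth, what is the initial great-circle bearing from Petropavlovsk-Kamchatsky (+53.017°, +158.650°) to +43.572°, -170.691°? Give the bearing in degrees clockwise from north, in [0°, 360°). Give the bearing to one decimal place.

Δλ = -170.691 − 158.650 = -329.341°; wrapped into (−180°, 180°]: 30.659°.
θ = atan2( sin Δλ · cos φ₂ , cos φ₁ · sin φ₂ − sin φ₁ · cos φ₂ · cos Δλ )
  = atan2(0.36945, -0.08320) = 102.692° → normalised to [0°, 360°): 102.692°.

102.7°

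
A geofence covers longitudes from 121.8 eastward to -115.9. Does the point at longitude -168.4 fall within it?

Band width going east from +121.8° to -115.9°: ((-115.9 − 121.8) mod 360) = 122.3°.
Offset of -168.4° east of the west edge: ((-168.4 − 121.8) mod 360) = 69.8°.
69.8° ≤ 122.3° ⇒ inside.

Yes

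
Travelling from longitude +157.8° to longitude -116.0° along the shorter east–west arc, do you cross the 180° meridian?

Yes

Naïve |-116.0 − 157.8| = 273.8° > 180°, so the shorter arc goes the other way round — across 180°.
Signed shortest Δλ = ((-116.0 − 157.8 + 180) mod 360) − 180 = 86.2°.
Going east by 86.2° from +157.8° passes through 180° before reaching -116.0°.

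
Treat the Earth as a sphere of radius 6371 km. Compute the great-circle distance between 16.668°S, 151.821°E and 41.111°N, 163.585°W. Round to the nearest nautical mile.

4264 nmi

Δλ = -163.585 − 151.821 = -315.406°; wrapped into (−180°, 180°]: 44.594°.
Δφ = 41.111 − -16.668 = 57.779°.
a = sin²(Δφ/2) + cos φ₁ · cos φ₂ · sin²(Δλ/2) = 0.337307.
c = 2·atan2(√a, √(1−a)) = 1.23938 rad → d = 6371·c ≈ 7896.07 km ≈ 4263.54 nmi.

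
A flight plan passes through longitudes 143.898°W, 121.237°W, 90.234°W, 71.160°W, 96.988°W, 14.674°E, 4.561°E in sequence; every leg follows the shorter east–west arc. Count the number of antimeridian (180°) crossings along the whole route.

Leg 1: -143.898° → -121.237°, shortest Δλ = 22.661° (east) — does not cross 180°.
Leg 2: -121.237° → -90.234°, shortest Δλ = 31.003° (east) — does not cross 180°.
Leg 3: -90.234° → -71.160°, shortest Δλ = 19.074° (east) — does not cross 180°.
Leg 4: -71.160° → -96.988°, shortest Δλ = -25.828° (west) — does not cross 180°.
Leg 5: -96.988° → +14.674°, shortest Δλ = 111.662° (east) — does not cross 180°.
Leg 6: +14.674° → +4.561°, shortest Δλ = -10.113° (west) — does not cross 180°.
Total crossings: 0.

0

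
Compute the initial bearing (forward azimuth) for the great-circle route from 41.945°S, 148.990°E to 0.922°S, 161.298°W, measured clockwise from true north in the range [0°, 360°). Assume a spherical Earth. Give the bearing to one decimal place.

Δλ = -161.298 − 148.990 = -310.288°; wrapped into (−180°, 180°]: 49.712°.
θ = atan2( sin Δλ · cos φ₂ , cos φ₁ · sin φ₂ − sin φ₁ · cos φ₂ · cos Δλ )
  = atan2(0.76271, 0.42019) = 61.148° → normalised to [0°, 360°): 61.148°.

61.1°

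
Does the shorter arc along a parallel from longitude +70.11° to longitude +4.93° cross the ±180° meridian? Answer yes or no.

No

Signed shortest Δλ = ((4.93 − 70.11 + 180) mod 360) − 180 = -65.18°.
Going west by 65.18° from +70.11° reaches +4.93° without touching 180°.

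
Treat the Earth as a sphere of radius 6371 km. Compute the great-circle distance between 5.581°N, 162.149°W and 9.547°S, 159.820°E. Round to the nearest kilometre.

Δλ = 159.820 − -162.149 = 321.969°; wrapped into (−180°, 180°]: -38.031°.
Δφ = -9.547 − 5.581 = -15.128°.
a = sin²(Δφ/2) + cos φ₁ · cos φ₂ · sin²(Δλ/2) = 0.121522.
c = 2·atan2(√a, √(1−a)) = 0.71215 rad → d = 6371·c ≈ 4537.13 km.

4537 km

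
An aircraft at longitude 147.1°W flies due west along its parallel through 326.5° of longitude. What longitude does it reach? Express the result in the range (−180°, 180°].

Start at -147.1°; shift −326.5° → -473.6°.
-473.6° lies outside (−180°, 180°]; add 360° → -113.6°.

113.6°W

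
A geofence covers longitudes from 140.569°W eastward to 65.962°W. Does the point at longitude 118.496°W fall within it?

Yes

Band width going east from -140.569° to -65.962°: ((-65.962 − -140.569) mod 360) = 74.607°.
Offset of -118.496° east of the west edge: ((-118.496 − -140.569) mod 360) = 22.073°.
22.073° ≤ 74.607° ⇒ inside.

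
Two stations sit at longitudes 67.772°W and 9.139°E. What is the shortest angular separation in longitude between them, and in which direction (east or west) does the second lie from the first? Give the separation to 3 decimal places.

76.911° east

Raw difference: 9.139 − -67.772 = 76.911°.
Normalise into (−180°, 180°]: 76.911° stays 76.911°.
Positive ⇒ the second point lies to the east; separation 76.911°.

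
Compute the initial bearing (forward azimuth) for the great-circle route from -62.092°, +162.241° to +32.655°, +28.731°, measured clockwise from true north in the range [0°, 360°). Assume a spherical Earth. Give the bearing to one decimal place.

Δλ = 28.731 − 162.241 = -133.510°.
θ = atan2( sin Δλ · cos φ₂ , cos φ₁ · sin φ₂ − sin φ₁ · cos φ₂ · cos Δλ )
  = atan2(-0.61062, -0.25969) = -113.040° → normalised to [0°, 360°): 246.960°.

247.0°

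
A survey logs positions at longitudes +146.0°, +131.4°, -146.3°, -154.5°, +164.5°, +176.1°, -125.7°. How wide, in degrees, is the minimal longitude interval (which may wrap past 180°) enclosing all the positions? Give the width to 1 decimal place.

102.9°

Sort the longitudes: -154.5°, -146.3°, -125.7°, +131.4°, +146.0°, +164.5°, +176.1°.
Eastward gaps between consecutive values (wrapping around): 8.2°, 20.6°, 257.1°, 14.6°, 18.5°, 11.6°, 29.4°.
Largest gap = 257.1° ⇒ minimal covering band is its complement: 360° − 257.1° = 102.9°.
Band runs from +131.4° eastward to -125.7°, crossing the antimeridian.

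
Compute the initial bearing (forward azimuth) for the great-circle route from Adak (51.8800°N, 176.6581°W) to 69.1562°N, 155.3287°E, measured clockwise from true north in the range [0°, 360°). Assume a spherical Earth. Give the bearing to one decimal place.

333.1°

Δλ = 155.3287 − -176.6581 = 331.9868°; wrapped into (−180°, 180°]: -28.0132°.
θ = atan2( sin Δλ · cos φ₂ , cos φ₁ · sin φ₂ − sin φ₁ · cos φ₂ · cos Δλ )
  = atan2(-0.16712, 0.32978) = -26.875° → normalised to [0°, 360°): 333.125°.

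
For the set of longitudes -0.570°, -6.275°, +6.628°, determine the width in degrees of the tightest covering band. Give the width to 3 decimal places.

Sort the longitudes: -6.275°, -0.570°, +6.628°.
Eastward gaps between consecutive values (wrapping around): 5.705°, 7.198°, 347.097°.
Largest gap = 347.097° ⇒ minimal covering band is its complement: 360° − 347.097° = 12.903°.
Band runs from -6.275° eastward to +6.628°.

12.903°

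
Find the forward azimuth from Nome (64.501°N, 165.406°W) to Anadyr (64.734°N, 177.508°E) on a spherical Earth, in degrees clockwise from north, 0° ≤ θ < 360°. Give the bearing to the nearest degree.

Δλ = 177.508 − -165.406 = 342.914°; wrapped into (−180°, 180°]: -17.086°.
θ = atan2( sin Δλ · cos φ₂ , cos φ₁ · sin φ₂ − sin φ₁ · cos φ₂ · cos Δλ )
  = atan2(-0.12540, 0.02107) = -80.463° → normalised to [0°, 360°): 279.537°.

280°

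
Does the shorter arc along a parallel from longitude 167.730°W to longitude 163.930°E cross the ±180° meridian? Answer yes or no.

Yes

Naïve |163.930 − -167.730| = 331.66° > 180°, so the shorter arc goes the other way round — across 180°.
Signed shortest Δλ = ((163.930 − -167.730 + 180) mod 360) − 180 = -28.34°.
Going west by 28.34° from -167.730° passes through 180° before reaching +163.930°.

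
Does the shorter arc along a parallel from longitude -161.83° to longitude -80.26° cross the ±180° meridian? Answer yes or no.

No

Signed shortest Δλ = ((-80.26 − -161.83 + 180) mod 360) − 180 = 81.57°.
Going east by 81.57° from -161.83° reaches -80.26° without touching 180°.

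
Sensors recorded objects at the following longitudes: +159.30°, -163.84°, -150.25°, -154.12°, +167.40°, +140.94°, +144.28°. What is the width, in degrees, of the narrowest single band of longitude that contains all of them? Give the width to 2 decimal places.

Sort the longitudes: -163.84°, -154.12°, -150.25°, +140.94°, +144.28°, +159.30°, +167.40°.
Eastward gaps between consecutive values (wrapping around): 9.72°, 3.87°, 291.19°, 3.34°, 15.02°, 8.10°, 28.76°.
Largest gap = 291.19° ⇒ minimal covering band is its complement: 360° − 291.19° = 68.81°.
Band runs from +140.94° eastward to -150.25°, crossing the antimeridian.

68.81°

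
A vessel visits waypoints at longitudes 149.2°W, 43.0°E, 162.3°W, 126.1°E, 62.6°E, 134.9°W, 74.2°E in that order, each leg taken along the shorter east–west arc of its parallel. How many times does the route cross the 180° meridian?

Leg 1: -149.2° → +43.0°, shortest Δλ = -167.8° (west) — crosses 180°.
Leg 2: +43.0° → -162.3°, shortest Δλ = 154.7° (east) — crosses 180°.
Leg 3: -162.3° → +126.1°, shortest Δλ = -71.6° (west) — crosses 180°.
Leg 4: +126.1° → +62.6°, shortest Δλ = -63.5° (west) — does not cross 180°.
Leg 5: +62.6° → -134.9°, shortest Δλ = 162.5° (east) — crosses 180°.
Leg 6: -134.9° → +74.2°, shortest Δλ = -150.9° (west) — crosses 180°.
Total crossings: 5.

5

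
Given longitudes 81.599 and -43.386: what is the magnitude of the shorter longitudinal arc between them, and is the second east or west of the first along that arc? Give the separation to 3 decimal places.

Raw difference: -43.386 − 81.599 = -124.985°.
Normalise into (−180°, 180°]: -124.985° stays -124.985°.
Negative ⇒ the second point lies to the west; separation 124.985°.

124.985° west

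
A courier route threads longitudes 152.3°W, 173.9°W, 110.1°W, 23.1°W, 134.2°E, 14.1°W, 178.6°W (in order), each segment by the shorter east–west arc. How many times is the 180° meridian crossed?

Leg 1: -152.3° → -173.9°, shortest Δλ = -21.6° (west) — does not cross 180°.
Leg 2: -173.9° → -110.1°, shortest Δλ = 63.8° (east) — does not cross 180°.
Leg 3: -110.1° → -23.1°, shortest Δλ = 87.0° (east) — does not cross 180°.
Leg 4: -23.1° → +134.2°, shortest Δλ = 157.3° (east) — does not cross 180°.
Leg 5: +134.2° → -14.1°, shortest Δλ = -148.3° (west) — does not cross 180°.
Leg 6: -14.1° → -178.6°, shortest Δλ = -164.5° (west) — does not cross 180°.
Total crossings: 0.

0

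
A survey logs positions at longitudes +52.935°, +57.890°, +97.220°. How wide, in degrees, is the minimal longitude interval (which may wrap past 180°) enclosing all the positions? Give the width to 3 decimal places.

Sort the longitudes: +52.935°, +57.890°, +97.220°.
Eastward gaps between consecutive values (wrapping around): 4.955°, 39.330°, 315.715°.
Largest gap = 315.715° ⇒ minimal covering band is its complement: 360° − 315.715° = 44.285°.
Band runs from +52.935° eastward to +97.220°.

44.285°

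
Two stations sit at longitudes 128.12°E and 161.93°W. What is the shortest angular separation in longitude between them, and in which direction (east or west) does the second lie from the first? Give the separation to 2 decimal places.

Raw difference: -161.93 − 128.12 = -290.05°.
Normalise into (−180°, 180°]: -290.05° + 360° = 69.95°.
Positive ⇒ the second point lies to the east; separation 69.95°.

69.95° east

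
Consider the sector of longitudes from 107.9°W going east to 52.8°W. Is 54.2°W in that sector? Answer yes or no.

Band width going east from -107.9° to -52.8°: ((-52.8 − -107.9) mod 360) = 55.1°.
Offset of -54.2° east of the west edge: ((-54.2 − -107.9) mod 360) = 53.7°.
53.7° ≤ 55.1° ⇒ inside.

Yes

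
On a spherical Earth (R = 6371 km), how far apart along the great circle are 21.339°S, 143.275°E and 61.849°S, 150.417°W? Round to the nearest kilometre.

6691 km

Δλ = -150.417 − 143.275 = -293.692°; wrapped into (−180°, 180°]: 66.308°.
Δφ = -61.849 − -21.339 = -40.510°.
a = sin²(Δφ/2) + cos φ₁ · cos φ₂ · sin²(Δλ/2) = 0.251289.
c = 2·atan2(√a, √(1−a)) = 1.05017 rad → d = 6371·c ≈ 6690.65 km.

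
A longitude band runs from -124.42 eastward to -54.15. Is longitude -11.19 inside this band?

Band width going east from -124.42° to -54.15°: ((-54.15 − -124.42) mod 360) = 70.27°.
Offset of -11.19° east of the west edge: ((-11.19 − -124.42) mod 360) = 113.23°.
113.23° > 70.27° ⇒ outside.

No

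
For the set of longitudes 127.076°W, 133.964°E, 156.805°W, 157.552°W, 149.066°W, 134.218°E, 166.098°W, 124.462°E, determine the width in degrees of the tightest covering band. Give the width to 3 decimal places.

108.462°

Sort the longitudes: -166.098°, -157.552°, -156.805°, -149.066°, -127.076°, +124.462°, +133.964°, +134.218°.
Eastward gaps between consecutive values (wrapping around): 8.546°, 0.747°, 7.739°, 21.990°, 251.538°, 9.502°, 0.254°, 59.684°.
Largest gap = 251.538° ⇒ minimal covering band is its complement: 360° − 251.538° = 108.462°.
Band runs from +124.462° eastward to -127.076°, crossing the antimeridian.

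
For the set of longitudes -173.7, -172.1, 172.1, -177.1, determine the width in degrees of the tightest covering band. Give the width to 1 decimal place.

15.8°

Sort the longitudes: -177.1°, -173.7°, -172.1°, +172.1°.
Eastward gaps between consecutive values (wrapping around): 3.4°, 1.6°, 344.2°, 10.8°.
Largest gap = 344.2° ⇒ minimal covering band is its complement: 360° − 344.2° = 15.8°.
Band runs from +172.1° eastward to -172.1°, crossing the antimeridian.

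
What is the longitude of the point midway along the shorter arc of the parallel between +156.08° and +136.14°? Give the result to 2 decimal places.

Signed shortest Δλ from +156.08° to +136.14° is -19.94°.
Midpoint longitude = +156.08° + (-19.94°)/2 = +156.08° − 9.97° = +146.11°.

+146.11°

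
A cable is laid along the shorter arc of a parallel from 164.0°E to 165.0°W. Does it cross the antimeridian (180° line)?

Yes

Naïve |-165.0 − 164.0| = 329.0° > 180°, so the shorter arc goes the other way round — across 180°.
Signed shortest Δλ = ((-165.0 − 164.0 + 180) mod 360) − 180 = 31.0°.
Going east by 31.0° from +164.0° passes through 180° before reaching -165.0°.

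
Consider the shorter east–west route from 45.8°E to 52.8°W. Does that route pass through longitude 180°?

No

Signed shortest Δλ = ((-52.8 − 45.8 + 180) mod 360) − 180 = -98.6°.
Going west by 98.6° from +45.8° reaches -52.8° without touching 180°.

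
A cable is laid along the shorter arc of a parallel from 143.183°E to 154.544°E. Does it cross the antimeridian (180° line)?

Signed shortest Δλ = ((154.544 − 143.183 + 180) mod 360) − 180 = 11.361°.
Going east by 11.361° from +143.183° reaches +154.544° without touching 180°.

No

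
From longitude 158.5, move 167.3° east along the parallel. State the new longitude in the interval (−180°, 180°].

Start at +158.5°; shift +167.3° → +325.8°.
+325.8° lies outside (−180°, 180°]; subtract 360° → -34.2°.

-34.2°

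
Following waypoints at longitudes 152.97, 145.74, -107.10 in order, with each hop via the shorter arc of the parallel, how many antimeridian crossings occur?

Leg 1: +152.97° → +145.74°, shortest Δλ = -7.23° (west) — does not cross 180°.
Leg 2: +145.74° → -107.10°, shortest Δλ = 107.16° (east) — crosses 180°.
Total crossings: 1.

1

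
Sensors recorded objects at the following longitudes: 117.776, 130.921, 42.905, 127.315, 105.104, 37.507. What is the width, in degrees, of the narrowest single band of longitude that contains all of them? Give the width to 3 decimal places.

Sort the longitudes: +37.507°, +42.905°, +105.104°, +117.776°, +127.315°, +130.921°.
Eastward gaps between consecutive values (wrapping around): 5.398°, 62.199°, 12.672°, 9.539°, 3.606°, 266.586°.
Largest gap = 266.586° ⇒ minimal covering band is its complement: 360° − 266.586° = 93.414°.
Band runs from +37.507° eastward to +130.921°.

93.414°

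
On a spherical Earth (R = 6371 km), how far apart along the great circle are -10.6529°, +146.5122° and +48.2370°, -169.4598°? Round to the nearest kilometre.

7846 km

Δλ = -169.4598 − 146.5122 = -315.9720°; wrapped into (−180°, 180°]: 44.0280°.
Δφ = 48.2370 − -10.6529 = 58.8899°.
a = sin²(Δφ/2) + cos φ₁ · cos φ₂ · sin²(Δλ/2) = 0.333625.
c = 2·atan2(√a, √(1−a)) = 1.23158 rad → d = 6371·c ≈ 7846.39 km.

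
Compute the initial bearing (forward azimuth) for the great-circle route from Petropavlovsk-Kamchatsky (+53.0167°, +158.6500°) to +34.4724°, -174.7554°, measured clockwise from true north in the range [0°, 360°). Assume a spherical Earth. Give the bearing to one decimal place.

123.9°

Δλ = -174.7554 − 158.6500 = -333.4054°; wrapped into (−180°, 180°]: 26.5946°.
θ = atan2( sin Δλ · cos φ₂ , cos φ₁ · sin φ₂ − sin φ₁ · cos φ₂ · cos Δλ )
  = atan2(0.36906, -0.24836) = 123.939° → normalised to [0°, 360°): 123.939°.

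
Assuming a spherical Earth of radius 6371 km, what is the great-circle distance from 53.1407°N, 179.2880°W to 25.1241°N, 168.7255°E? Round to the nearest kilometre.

3272 km

Δλ = 168.7255 − -179.2880 = 348.0135°; wrapped into (−180°, 180°]: -11.9865°.
Δφ = 25.1241 − 53.1407 = -28.0166°.
a = sin²(Δφ/2) + cos φ₁ · cos φ₂ · sin²(Δλ/2) = 0.064515.
c = 2·atan2(√a, √(1−a)) = 0.51362 rad → d = 6371·c ≈ 3272.29 km.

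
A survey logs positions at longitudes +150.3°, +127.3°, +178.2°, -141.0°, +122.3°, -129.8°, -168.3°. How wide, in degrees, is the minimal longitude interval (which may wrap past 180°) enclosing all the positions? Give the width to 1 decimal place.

Sort the longitudes: -168.3°, -141.0°, -129.8°, +122.3°, +127.3°, +150.3°, +178.2°.
Eastward gaps between consecutive values (wrapping around): 27.3°, 11.2°, 252.1°, 5.0°, 23.0°, 27.9°, 13.5°.
Largest gap = 252.1° ⇒ minimal covering band is its complement: 360° − 252.1° = 107.9°.
Band runs from +122.3° eastward to -129.8°, crossing the antimeridian.

107.9°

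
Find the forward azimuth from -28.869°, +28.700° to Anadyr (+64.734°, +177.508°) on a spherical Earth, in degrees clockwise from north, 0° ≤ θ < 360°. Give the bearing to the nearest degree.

20°

Δλ = 177.508 − 28.700 = 148.808°.
θ = atan2( sin Δλ · cos φ₂ , cos φ₁ · sin φ₂ − sin φ₁ · cos φ₂ · cos Δλ )
  = atan2(0.22105, 0.61567) = 19.751° → normalised to [0°, 360°): 19.751°.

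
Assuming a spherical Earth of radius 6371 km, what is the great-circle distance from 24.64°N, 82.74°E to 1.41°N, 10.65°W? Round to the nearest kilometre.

Δλ = -10.65 − 82.74 = -93.39°.
Δφ = 1.41 − 24.64 = -23.23°.
a = sin²(Δφ/2) + cos φ₁ · cos φ₂ · sin²(Δλ/2) = 0.521736.
c = 2·atan2(√a, √(1−a)) = 1.61428 rad → d = 6371·c ≈ 10284.60 km.

10285 km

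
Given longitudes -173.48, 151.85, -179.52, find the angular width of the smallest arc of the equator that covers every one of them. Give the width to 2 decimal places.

Sort the longitudes: -179.52°, -173.48°, +151.85°.
Eastward gaps between consecutive values (wrapping around): 6.04°, 325.33°, 28.63°.
Largest gap = 325.33° ⇒ minimal covering band is its complement: 360° − 325.33° = 34.67°.
Band runs from +151.85° eastward to -173.48°, crossing the antimeridian.

34.67°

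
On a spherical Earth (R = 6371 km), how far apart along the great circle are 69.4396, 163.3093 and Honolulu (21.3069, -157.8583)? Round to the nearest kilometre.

Δλ = -157.8583 − 163.3093 = -321.1676°; wrapped into (−180°, 180°]: 38.8324°.
Δφ = 21.3069 − 69.4396 = -48.1327°.
a = sin²(Δφ/2) + cos φ₁ · cos φ₂ · sin²(Δλ/2) = 0.202453.
c = 2·atan2(√a, √(1−a)) = 0.93341 rad → d = 6371·c ≈ 5946.78 km.

5947 km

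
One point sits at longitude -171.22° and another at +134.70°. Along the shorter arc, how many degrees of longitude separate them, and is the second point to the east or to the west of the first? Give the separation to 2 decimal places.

54.08° west

Raw difference: 134.70 − -171.22 = 305.92°.
Normalise into (−180°, 180°]: 305.92° − 360° = -54.08°.
Negative ⇒ the second point lies to the west; separation 54.08°.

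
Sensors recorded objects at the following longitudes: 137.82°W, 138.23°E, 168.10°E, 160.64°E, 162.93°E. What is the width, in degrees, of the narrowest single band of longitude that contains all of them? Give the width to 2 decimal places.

Sort the longitudes: -137.82°, +138.23°, +160.64°, +162.93°, +168.10°.
Eastward gaps between consecutive values (wrapping around): 276.05°, 22.41°, 2.29°, 5.17°, 54.08°.
Largest gap = 276.05° ⇒ minimal covering band is its complement: 360° − 276.05° = 83.95°.
Band runs from +138.23° eastward to -137.82°, crossing the antimeridian.

83.95°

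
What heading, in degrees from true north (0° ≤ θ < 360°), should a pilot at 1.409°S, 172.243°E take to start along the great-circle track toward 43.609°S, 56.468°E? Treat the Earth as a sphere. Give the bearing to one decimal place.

223.1°

Δλ = 56.468 − 172.243 = -115.775°.
θ = atan2( sin Δλ · cos φ₂ , cos φ₁ · sin φ₂ − sin φ₁ · cos φ₂ · cos Δλ )
  = atan2(-0.65203, -0.69727) = -136.920° → normalised to [0°, 360°): 223.080°.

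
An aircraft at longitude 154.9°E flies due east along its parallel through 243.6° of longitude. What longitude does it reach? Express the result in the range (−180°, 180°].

Start at +154.9°; shift +243.6° → +398.5°.
+398.5° lies outside (−180°, 180°]; subtract 360° → +38.5°.

38.5°E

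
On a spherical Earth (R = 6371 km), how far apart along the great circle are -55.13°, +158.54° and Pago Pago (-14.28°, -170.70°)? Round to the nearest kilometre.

Δλ = -170.70 − 158.54 = -329.24°; wrapped into (−180°, 180°]: 30.76°.
Δφ = -14.28 − -55.13 = 40.85°.
a = sin²(Δφ/2) + cos φ₁ · cos φ₂ · sin²(Δλ/2) = 0.160760.
c = 2·atan2(√a, √(1−a)) = 0.82511 rad → d = 6371·c ≈ 5256.75 km.

5257 km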